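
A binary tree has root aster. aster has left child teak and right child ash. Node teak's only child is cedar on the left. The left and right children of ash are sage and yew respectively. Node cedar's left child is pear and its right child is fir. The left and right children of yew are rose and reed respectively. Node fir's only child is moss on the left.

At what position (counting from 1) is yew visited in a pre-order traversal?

9

Pre-order visits the node, then its left subtree, then its right subtree.
Visit aster.
At aster: go left to teak.
  Visit teak.
  At teak: go left to cedar.
    Visit cedar.
    At cedar: go left to pear.
      pear is a leaf — visit pear.
    At cedar: go right to fir.
      Visit fir.
      At fir: go left to moss.
        moss is a leaf — visit moss.
      At fir: no right child.
  At teak: no right child.
At aster: go right to ash.
  Visit ash.
  At ash: go left to sage.
    sage is a leaf — visit sage.
  At ash: go right to yew.
    Visit yew.
    At yew: go left to rose.
      rose is a leaf — visit rose.
    At yew: go right to reed.
      reed is a leaf — visit reed.
Full pre-order sequence: aster, teak, cedar, pear, fir, moss, ash, sage, yew, rose, reed.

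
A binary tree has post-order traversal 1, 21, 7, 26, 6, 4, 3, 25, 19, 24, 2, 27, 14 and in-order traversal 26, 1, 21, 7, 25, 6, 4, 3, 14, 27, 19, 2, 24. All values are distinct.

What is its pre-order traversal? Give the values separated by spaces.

14 25 26 7 21 1 3 4 6 27 2 19 24

The last element of post-order is the root; it splits in-order into left and right subtrees.
Root 14: left subtree has 8 nodes {26, 1, 21, 7, 25, 6, 4, 3}, right has 4 {27, 19, 2, 24}.
  Root 25: left subtree has 4 nodes {26, 1, 21, 7}, right has 3 {6, 4, 3}.
    Root 26: left subtree has 0 nodes { }, right has 3 {1, 21, 7}.
      Root 7: left subtree has 2 nodes {1, 21}, right has 0 { }.
        Root 21: left subtree has 1 node {1}, right has 0 { }.
    Root 3: left subtree has 2 nodes {6, 4}, right has 0 { }.
      Root 4: left subtree has 1 node {6}, right has 0 { }.
  Root 27: left subtree has 0 nodes { }, right has 3 {19, 2, 24}.
    Root 2: left subtree has 1 node {19}, right has 1 {24}.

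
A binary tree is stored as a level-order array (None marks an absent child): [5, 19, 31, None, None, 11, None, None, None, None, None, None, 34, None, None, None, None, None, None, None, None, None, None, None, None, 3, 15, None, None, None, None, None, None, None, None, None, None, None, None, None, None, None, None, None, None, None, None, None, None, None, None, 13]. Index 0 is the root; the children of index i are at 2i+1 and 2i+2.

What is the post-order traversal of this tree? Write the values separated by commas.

19, 13, 3, 15, 34, 11, 31, 5

Post-order visits the left subtree, then the right subtree, then the node.
At 5: go left to 19.
  19 is a leaf — visit 19.
At 5: go right to 31.
  At 31: go left to 11.
    At 11: no left child.
    At 11: go right to 34.
      At 34: go left to 3.
        At 3: go left to 13.
          13 is a leaf — visit 13.
        At 3: no right child.
        Visit 3.
      At 34: go right to 15.
        15 is a leaf — visit 15.
      Visit 34.
    Visit 11.
  At 31: no right child.
  Visit 31.
Visit 5.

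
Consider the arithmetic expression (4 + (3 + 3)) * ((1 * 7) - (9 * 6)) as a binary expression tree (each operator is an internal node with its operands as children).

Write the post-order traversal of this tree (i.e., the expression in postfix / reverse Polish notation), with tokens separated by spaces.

4 3 3 + + 1 7 * 9 6 * - *

Post-order on an expression tree gives postfix notation: for each operator, emit left operand, right operand, then the operator.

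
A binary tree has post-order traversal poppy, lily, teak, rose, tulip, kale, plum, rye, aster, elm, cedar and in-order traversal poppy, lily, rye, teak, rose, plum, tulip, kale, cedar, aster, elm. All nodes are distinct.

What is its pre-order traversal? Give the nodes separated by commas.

The last element of post-order is the root; it splits in-order into left and right subtrees.
Root cedar: left subtree has 8 nodes {poppy, lily, rye, teak, rose, plum, tulip, kale}, right has 2 {aster, elm}.
  Root rye: left subtree has 2 nodes {poppy, lily}, right has 5 {teak, rose, plum, tulip, kale}.
    Root lily: left subtree has 1 node {poppy}, right has 0 { }.
    Root plum: left subtree has 2 nodes {teak, rose}, right has 2 {tulip, kale}.
      Root rose: left subtree has 1 node {teak}, right has 0 { }.
      Root kale: left subtree has 1 node {tulip}, right has 0 { }.
  Root elm: left subtree has 1 node {aster}, right has 0 { }.

cedar, rye, lily, poppy, plum, rose, teak, kale, tulip, elm, aster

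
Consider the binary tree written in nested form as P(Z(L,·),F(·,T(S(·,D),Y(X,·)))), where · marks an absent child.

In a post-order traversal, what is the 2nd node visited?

Z

Post-order visits the left subtree, then the right subtree, then the node.
At P: go left to Z.
  At Z: go left to L.
    L is a leaf — visit L.
  At Z: no right child.
  Visit Z.
At P: go right to F.
  At F: no left child.
  At F: go right to T.
    At T: go left to S.
      At S: no left child.
      At S: go right to D.
        D is a leaf — visit D.
      Visit S.
    At T: go right to Y.
      At Y: go left to X.
        X is a leaf — visit X.
      At Y: no right child.
      Visit Y.
    Visit T.
  Visit F.
Visit P.
Full post-order sequence: L, Z, D, S, X, Y, T, F, P.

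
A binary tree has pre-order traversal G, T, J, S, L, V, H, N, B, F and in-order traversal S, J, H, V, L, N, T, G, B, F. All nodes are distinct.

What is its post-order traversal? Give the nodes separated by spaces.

S H V N L J T F B G

The first element of pre-order is the root; it splits in-order into left and right subtrees.
Root G: left subtree has 7 nodes {S, J, H, V, L, N, T}, right has 2 {B, F}.
  Root T: left subtree has 6 nodes {S, J, H, V, L, N}, right has 0 { }.
    Root J: left subtree has 1 node {S}, right has 4 {H, V, L, N}.
      Root L: left subtree has 2 nodes {H, V}, right has 1 {N}.
        Root V: left subtree has 1 node {H}, right has 0 { }.
  Root B: left subtree has 0 nodes { }, right has 1 {F}.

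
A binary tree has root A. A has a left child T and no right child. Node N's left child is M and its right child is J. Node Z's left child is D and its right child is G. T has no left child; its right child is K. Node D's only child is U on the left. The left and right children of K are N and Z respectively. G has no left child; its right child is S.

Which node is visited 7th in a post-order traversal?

G

Post-order visits the left subtree, then the right subtree, then the node.
At A: go left to T.
  At T: no left child.
  At T: go right to K.
    At K: go left to N.
      At N: go left to M.
        M is a leaf — visit M.
      At N: go right to J.
        J is a leaf — visit J.
      Visit N.
    At K: go right to Z.
      At Z: go left to D.
        At D: go left to U.
          U is a leaf — visit U.
        At D: no right child.
        Visit D.
      At Z: go right to G.
        At G: no left child.
        At G: go right to S.
          S is a leaf — visit S.
        Visit G.
      Visit Z.
    Visit K.
  Visit T.
At A: no right child.
Visit A.
Full post-order sequence: M, J, N, U, D, S, G, Z, K, T, A.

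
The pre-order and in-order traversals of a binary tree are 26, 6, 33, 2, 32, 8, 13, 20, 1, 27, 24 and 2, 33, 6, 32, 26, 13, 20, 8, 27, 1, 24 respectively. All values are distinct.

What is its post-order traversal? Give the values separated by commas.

2, 33, 32, 6, 20, 13, 27, 24, 1, 8, 26

The first element of pre-order is the root; it splits in-order into left and right subtrees.
Root 26: left subtree has 4 nodes {2, 33, 6, 32}, right has 6 {13, 20, 8, 27, 1, 24}.
  Root 6: left subtree has 2 nodes {2, 33}, right has 1 {32}.
    Root 33: left subtree has 1 node {2}, right has 0 { }.
  Root 8: left subtree has 2 nodes {13, 20}, right has 3 {27, 1, 24}.
    Root 13: left subtree has 0 nodes { }, right has 1 {20}.
    Root 1: left subtree has 1 node {27}, right has 1 {24}.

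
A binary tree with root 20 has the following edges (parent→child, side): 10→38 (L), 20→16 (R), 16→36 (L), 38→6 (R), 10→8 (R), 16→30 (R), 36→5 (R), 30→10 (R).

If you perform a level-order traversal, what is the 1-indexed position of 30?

Level-order visits nodes level by level from the root, left to right within each level.
Level 0: 20
Level 1: 16
Level 2: 36, 30
Level 3: 5, 10
Level 4: 38, 8
Level 5: 6
Full level-order sequence: 20, 16, 36, 30, 5, 10, 38, 8, 6.

4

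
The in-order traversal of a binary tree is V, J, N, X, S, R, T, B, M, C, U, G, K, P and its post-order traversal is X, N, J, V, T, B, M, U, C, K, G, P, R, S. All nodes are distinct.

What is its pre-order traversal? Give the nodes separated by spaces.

The last element of post-order is the root; it splits in-order into left and right subtrees.
Root S: left subtree has 4 nodes {V, J, N, X}, right has 9 {R, T, B, M, C, U, G, K, P}.
  Root V: left subtree has 0 nodes { }, right has 3 {J, N, X}.
    Root J: left subtree has 0 nodes { }, right has 2 {N, X}.
      Root N: left subtree has 0 nodes { }, right has 1 {X}.
  Root R: left subtree has 0 nodes { }, right has 8 {T, B, M, C, U, G, K, P}.
    Root P: left subtree has 7 nodes {T, B, M, C, U, G, K}, right has 0 { }.
      Root G: left subtree has 5 nodes {T, B, M, C, U}, right has 1 {K}.
        Root C: left subtree has 3 nodes {T, B, M}, right has 1 {U}.
          Root M: left subtree has 2 nodes {T, B}, right has 0 { }.
            Root B: left subtree has 1 node {T}, right has 0 { }.

S V J N X R P G C M B T U K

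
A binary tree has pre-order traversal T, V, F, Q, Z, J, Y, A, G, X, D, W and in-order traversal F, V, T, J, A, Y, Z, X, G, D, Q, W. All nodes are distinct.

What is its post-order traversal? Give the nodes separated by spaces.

The first element of pre-order is the root; it splits in-order into left and right subtrees.
Root T: left subtree has 2 nodes {F, V}, right has 9 {J, A, Y, Z, X, G, D, Q, W}.
  Root V: left subtree has 1 node {F}, right has 0 { }.
  Root Q: left subtree has 7 nodes {J, A, Y, Z, X, G, D}, right has 1 {W}.
    Root Z: left subtree has 3 nodes {J, A, Y}, right has 3 {X, G, D}.
      Root J: left subtree has 0 nodes { }, right has 2 {A, Y}.
        Root Y: left subtree has 1 node {A}, right has 0 { }.
      Root G: left subtree has 1 node {X}, right has 1 {D}.

F V A Y J X D G Z W Q T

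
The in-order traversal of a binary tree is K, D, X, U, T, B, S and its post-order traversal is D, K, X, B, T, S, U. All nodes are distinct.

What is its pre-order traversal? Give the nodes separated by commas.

U, X, K, D, S, T, B

The last element of post-order is the root; it splits in-order into left and right subtrees.
Root U: left subtree has 3 nodes {K, D, X}, right has 3 {T, B, S}.
  Root X: left subtree has 2 nodes {K, D}, right has 0 { }.
    Root K: left subtree has 0 nodes { }, right has 1 {D}.
  Root S: left subtree has 2 nodes {T, B}, right has 0 { }.
    Root T: left subtree has 0 nodes { }, right has 1 {B}.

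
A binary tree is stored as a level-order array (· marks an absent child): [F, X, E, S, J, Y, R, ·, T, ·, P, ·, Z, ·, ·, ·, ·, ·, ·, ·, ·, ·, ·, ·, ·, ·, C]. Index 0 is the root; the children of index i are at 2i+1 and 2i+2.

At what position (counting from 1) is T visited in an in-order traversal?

2

In-order visits the left subtree, then the node, then the right subtree.
At F: go left to X.
  At X: go left to S.
    At S: no left child.
    Visit S.
    At S: go right to T.
      T is a leaf — visit T.
  Visit X.
  At X: go right to J.
    At J: no left child.
    Visit J.
    At J: go right to P.
      P is a leaf — visit P.
Visit F.
At F: go right to E.
  At E: go left to Y.
    At Y: no left child.
    Visit Y.
    At Y: go right to Z.
      At Z: no left child.
      Visit Z.
      At Z: go right to C.
        C is a leaf — visit C.
  Visit E.
  At E: go right to R.
    R is a leaf — visit R.
Full in-order sequence: S, T, X, J, P, F, Y, Z, C, E, R.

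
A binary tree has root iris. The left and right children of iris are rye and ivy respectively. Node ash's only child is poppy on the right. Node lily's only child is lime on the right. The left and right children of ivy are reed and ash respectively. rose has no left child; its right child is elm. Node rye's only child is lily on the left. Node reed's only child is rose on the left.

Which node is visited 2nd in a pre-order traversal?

Pre-order visits the node, then its left subtree, then its right subtree.
Visit iris.
At iris: go left to rye.
  Visit rye.
  At rye: go left to lily.
    Visit lily.
    At lily: no left child.
    At lily: go right to lime.
      lime is a leaf — visit lime.
  At rye: no right child.
At iris: go right to ivy.
  Visit ivy.
  At ivy: go left to reed.
    Visit reed.
    At reed: go left to rose.
      Visit rose.
      At rose: no left child.
      At rose: go right to elm.
        elm is a leaf — visit elm.
    At reed: no right child.
  At ivy: go right to ash.
    Visit ash.
    At ash: no left child.
    At ash: go right to poppy.
      poppy is a leaf — visit poppy.
Full pre-order sequence: iris, rye, lily, lime, ivy, reed, rose, elm, ash, poppy.

rye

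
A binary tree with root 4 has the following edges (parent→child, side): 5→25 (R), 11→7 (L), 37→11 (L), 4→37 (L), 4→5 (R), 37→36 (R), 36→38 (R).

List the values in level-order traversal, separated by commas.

Level-order visits nodes level by level from the root, left to right within each level.
Level 0: 4
Level 1: 37, 5
Level 2: 11, 36, 25
Level 3: 7, 38

4, 37, 5, 11, 36, 25, 7, 38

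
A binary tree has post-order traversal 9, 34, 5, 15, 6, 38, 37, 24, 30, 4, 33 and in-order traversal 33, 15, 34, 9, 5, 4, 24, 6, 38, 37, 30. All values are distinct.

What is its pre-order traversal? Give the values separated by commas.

The last element of post-order is the root; it splits in-order into left and right subtrees.
Root 33: left subtree has 0 nodes { }, right has 10 {15, 34, 9, 5, 4, 24, 6, 38, 37, 30}.
  Root 4: left subtree has 4 nodes {15, 34, 9, 5}, right has 5 {24, 6, 38, 37, 30}.
    Root 15: left subtree has 0 nodes { }, right has 3 {34, 9, 5}.
      Root 5: left subtree has 2 nodes {34, 9}, right has 0 { }.
        Root 34: left subtree has 0 nodes { }, right has 1 {9}.
    Root 30: left subtree has 4 nodes {24, 6, 38, 37}, right has 0 { }.
      Root 24: left subtree has 0 nodes { }, right has 3 {6, 38, 37}.
        Root 37: left subtree has 2 nodes {6, 38}, right has 0 { }.
          Root 38: left subtree has 1 node {6}, right has 0 { }.

33, 4, 15, 5, 34, 9, 30, 24, 37, 38, 6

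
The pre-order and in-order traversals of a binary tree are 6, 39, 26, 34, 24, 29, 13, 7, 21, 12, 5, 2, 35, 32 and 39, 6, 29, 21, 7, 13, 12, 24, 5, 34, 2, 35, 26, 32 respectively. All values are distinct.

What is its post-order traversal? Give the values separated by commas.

The first element of pre-order is the root; it splits in-order into left and right subtrees.
Root 6: left subtree has 1 node {39}, right has 12 {29, 21, 7, 13, 12, 24, 5, 34, 2, 35, 26, 32}.
  Root 26: left subtree has 10 nodes {29, 21, 7, 13, 12, 24, 5, 34, 2, 35}, right has 1 {32}.
    Root 34: left subtree has 7 nodes {29, 21, 7, 13, 12, 24, 5}, right has 2 {2, 35}.
      Root 24: left subtree has 5 nodes {29, 21, 7, 13, 12}, right has 1 {5}.
        Root 29: left subtree has 0 nodes { }, right has 4 {21, 7, 13, 12}.
          Root 13: left subtree has 2 nodes {21, 7}, right has 1 {12}.
            Root 7: left subtree has 1 node {21}, right has 0 { }.
      Root 2: left subtree has 0 nodes { }, right has 1 {35}.

39, 21, 7, 12, 13, 29, 5, 24, 35, 2, 34, 32, 26, 6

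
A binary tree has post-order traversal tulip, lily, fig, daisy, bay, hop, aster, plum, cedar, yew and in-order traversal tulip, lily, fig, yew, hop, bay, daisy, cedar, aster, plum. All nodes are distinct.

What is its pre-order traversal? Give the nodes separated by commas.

yew, fig, lily, tulip, cedar, hop, bay, daisy, plum, aster

The last element of post-order is the root; it splits in-order into left and right subtrees.
Root yew: left subtree has 3 nodes {tulip, lily, fig}, right has 6 {hop, bay, daisy, cedar, aster, plum}.
  Root fig: left subtree has 2 nodes {tulip, lily}, right has 0 { }.
    Root lily: left subtree has 1 node {tulip}, right has 0 { }.
  Root cedar: left subtree has 3 nodes {hop, bay, daisy}, right has 2 {aster, plum}.
    Root hop: left subtree has 0 nodes { }, right has 2 {bay, daisy}.
      Root bay: left subtree has 0 nodes { }, right has 1 {daisy}.
    Root plum: left subtree has 1 node {aster}, right has 0 { }.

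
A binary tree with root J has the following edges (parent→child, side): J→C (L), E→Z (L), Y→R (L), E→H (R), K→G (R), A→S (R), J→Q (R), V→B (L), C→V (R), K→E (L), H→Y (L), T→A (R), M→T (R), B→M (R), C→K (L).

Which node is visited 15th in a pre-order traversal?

Pre-order visits the node, then its left subtree, then its right subtree.
Visit J.
At J: go left to C.
  Visit C.
  At C: go left to K.
    Visit K.
    At K: go left to E.
      Visit E.
      At E: go left to Z.
        Z is a leaf — visit Z.
      At E: go right to H.
        Visit H.
        At H: go left to Y.
          Visit Y.
          At Y: go left to R.
            R is a leaf — visit R.
          At Y: no right child.
        At H: no right child.
    At K: go right to G.
      G is a leaf — visit G.
  At C: go right to V.
    Visit V.
    At V: go left to B.
      Visit B.
      At B: no left child.
      At B: go right to M.
        Visit M.
        At M: no left child.
        At M: go right to T.
          Visit T.
          At T: no left child.
          At T: go right to A.
            Visit A.
            At A: no left child.
            At A: go right to S.
              S is a leaf — visit S.
    At V: no right child.
At J: go right to Q.
  Q is a leaf — visit Q.
Full pre-order sequence: J, C, K, E, Z, H, Y, R, G, V, B, M, T, A, S, Q.

S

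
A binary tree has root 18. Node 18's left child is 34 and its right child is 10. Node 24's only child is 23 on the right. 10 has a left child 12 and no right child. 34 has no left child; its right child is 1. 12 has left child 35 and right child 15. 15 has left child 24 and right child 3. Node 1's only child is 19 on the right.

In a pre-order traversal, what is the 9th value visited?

24

Pre-order visits the node, then its left subtree, then its right subtree.
Visit 18.
At 18: go left to 34.
  Visit 34.
  At 34: no left child.
  At 34: go right to 1.
    Visit 1.
    At 1: no left child.
    At 1: go right to 19.
      19 is a leaf — visit 19.
At 18: go right to 10.
  Visit 10.
  At 10: go left to 12.
    Visit 12.
    At 12: go left to 35.
      35 is a leaf — visit 35.
    At 12: go right to 15.
      Visit 15.
      At 15: go left to 24.
        Visit 24.
        At 24: no left child.
        At 24: go right to 23.
          23 is a leaf — visit 23.
      At 15: go right to 3.
        3 is a leaf — visit 3.
  At 10: no right child.
Full pre-order sequence: 18, 34, 1, 19, 10, 12, 35, 15, 24, 23, 3.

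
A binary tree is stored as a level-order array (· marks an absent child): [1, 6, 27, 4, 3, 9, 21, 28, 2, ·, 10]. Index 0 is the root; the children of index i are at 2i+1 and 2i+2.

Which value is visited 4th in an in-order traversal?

6

In-order visits the left subtree, then the node, then the right subtree.
At 1: go left to 6.
  At 6: go left to 4.
    At 4: go left to 28.
      28 is a leaf — visit 28.
    Visit 4.
    At 4: go right to 2.
      2 is a leaf — visit 2.
  Visit 6.
  At 6: go right to 3.
    At 3: no left child.
    Visit 3.
    At 3: go right to 10.
      10 is a leaf — visit 10.
Visit 1.
At 1: go right to 27.
  At 27: go left to 9.
    9 is a leaf — visit 9.
  Visit 27.
  At 27: go right to 21.
    21 is a leaf — visit 21.
Full in-order sequence: 28, 4, 2, 6, 3, 10, 1, 9, 27, 21.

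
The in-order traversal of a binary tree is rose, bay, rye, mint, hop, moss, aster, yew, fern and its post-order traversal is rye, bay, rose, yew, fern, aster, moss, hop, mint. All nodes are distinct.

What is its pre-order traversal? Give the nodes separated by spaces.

mint rose bay rye hop moss aster fern yew

The last element of post-order is the root; it splits in-order into left and right subtrees.
Root mint: left subtree has 3 nodes {rose, bay, rye}, right has 5 {hop, moss, aster, yew, fern}.
  Root rose: left subtree has 0 nodes { }, right has 2 {bay, rye}.
    Root bay: left subtree has 0 nodes { }, right has 1 {rye}.
  Root hop: left subtree has 0 nodes { }, right has 4 {moss, aster, yew, fern}.
    Root moss: left subtree has 0 nodes { }, right has 3 {aster, yew, fern}.
      Root aster: left subtree has 0 nodes { }, right has 2 {yew, fern}.
        Root fern: left subtree has 1 node {yew}, right has 0 { }.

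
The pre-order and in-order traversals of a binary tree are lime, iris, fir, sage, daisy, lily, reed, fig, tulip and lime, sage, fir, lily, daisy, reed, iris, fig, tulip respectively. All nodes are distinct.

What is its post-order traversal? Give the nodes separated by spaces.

The first element of pre-order is the root; it splits in-order into left and right subtrees.
Root lime: left subtree has 0 nodes { }, right has 8 {sage, fir, lily, daisy, reed, iris, fig, tulip}.
  Root iris: left subtree has 5 nodes {sage, fir, lily, daisy, reed}, right has 2 {fig, tulip}.
    Root fir: left subtree has 1 node {sage}, right has 3 {lily, daisy, reed}.
      Root daisy: left subtree has 1 node {lily}, right has 1 {reed}.
    Root fig: left subtree has 0 nodes { }, right has 1 {tulip}.

sage lily reed daisy fir tulip fig iris lime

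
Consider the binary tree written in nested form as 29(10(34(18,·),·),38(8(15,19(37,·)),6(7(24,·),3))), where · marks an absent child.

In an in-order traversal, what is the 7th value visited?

In-order visits the left subtree, then the node, then the right subtree.
At 29: go left to 10.
  At 10: go left to 34.
    At 34: go left to 18.
      18 is a leaf — visit 18.
    Visit 34.
    At 34: no right child.
  Visit 10.
  At 10: no right child.
Visit 29.
At 29: go right to 38.
  At 38: go left to 8.
    At 8: go left to 15.
      15 is a leaf — visit 15.
    Visit 8.
    At 8: go right to 19.
      At 19: go left to 37.
        37 is a leaf — visit 37.
      Visit 19.
      At 19: no right child.
  Visit 38.
  At 38: go right to 6.
    At 6: go left to 7.
      At 7: go left to 24.
        24 is a leaf — visit 24.
      Visit 7.
      At 7: no right child.
    Visit 6.
    At 6: go right to 3.
      3 is a leaf — visit 3.
Full in-order sequence: 18, 34, 10, 29, 15, 8, 37, 19, 38, 24, 7, 6, 3.

37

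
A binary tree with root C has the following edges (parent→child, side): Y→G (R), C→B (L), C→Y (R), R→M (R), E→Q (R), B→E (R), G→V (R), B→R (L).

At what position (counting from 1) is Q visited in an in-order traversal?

In-order visits the left subtree, then the node, then the right subtree.
At C: go left to B.
  At B: go left to R.
    At R: no left child.
    Visit R.
    At R: go right to M.
      M is a leaf — visit M.
  Visit B.
  At B: go right to E.
    At E: no left child.
    Visit E.
    At E: go right to Q.
      Q is a leaf — visit Q.
Visit C.
At C: go right to Y.
  At Y: no left child.
  Visit Y.
  At Y: go right to G.
    At G: no left child.
    Visit G.
    At G: go right to V.
      V is a leaf — visit V.
Full in-order sequence: R, M, B, E, Q, C, Y, G, V.

5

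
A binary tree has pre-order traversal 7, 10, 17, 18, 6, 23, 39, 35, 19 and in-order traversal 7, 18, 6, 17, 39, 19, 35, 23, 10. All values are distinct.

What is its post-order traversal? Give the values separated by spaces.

The first element of pre-order is the root; it splits in-order into left and right subtrees.
Root 7: left subtree has 0 nodes { }, right has 8 {18, 6, 17, 39, 19, 35, 23, 10}.
  Root 10: left subtree has 7 nodes {18, 6, 17, 39, 19, 35, 23}, right has 0 { }.
    Root 17: left subtree has 2 nodes {18, 6}, right has 4 {39, 19, 35, 23}.
      Root 18: left subtree has 0 nodes { }, right has 1 {6}.
      Root 23: left subtree has 3 nodes {39, 19, 35}, right has 0 { }.
        Root 39: left subtree has 0 nodes { }, right has 2 {19, 35}.
          Root 35: left subtree has 1 node {19}, right has 0 { }.

6 18 19 35 39 23 17 10 7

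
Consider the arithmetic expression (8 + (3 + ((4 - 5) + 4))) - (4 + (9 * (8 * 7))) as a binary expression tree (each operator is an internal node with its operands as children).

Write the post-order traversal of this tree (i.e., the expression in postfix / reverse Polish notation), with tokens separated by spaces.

8 3 4 5 - 4 + + + 4 9 8 7 * * + -

Post-order on an expression tree gives postfix notation: for each operator, emit left operand, right operand, then the operator.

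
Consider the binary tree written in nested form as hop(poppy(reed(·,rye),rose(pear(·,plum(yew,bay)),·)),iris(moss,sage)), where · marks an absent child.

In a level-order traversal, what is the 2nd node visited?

poppy

Level-order visits nodes level by level from the root, left to right within each level.
Level 0: hop
Level 1: poppy, iris
Level 2: reed, rose, moss, sage
Level 3: rye, pear
Level 4: plum
Level 5: yew, bay
Full level-order sequence: hop, poppy, iris, reed, rose, moss, sage, rye, pear, plum, yew, bay.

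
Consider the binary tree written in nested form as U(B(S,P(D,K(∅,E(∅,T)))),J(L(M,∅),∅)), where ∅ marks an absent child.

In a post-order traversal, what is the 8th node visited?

Post-order visits the left subtree, then the right subtree, then the node.
At U: go left to B.
  At B: go left to S.
    S is a leaf — visit S.
  At B: go right to P.
    At P: go left to D.
      D is a leaf — visit D.
    At P: go right to K.
      At K: no left child.
      At K: go right to E.
        At E: no left child.
        At E: go right to T.
          T is a leaf — visit T.
        Visit E.
      Visit K.
    Visit P.
  Visit B.
At U: go right to J.
  At J: go left to L.
    At L: go left to M.
      M is a leaf — visit M.
    At L: no right child.
    Visit L.
  At J: no right child.
  Visit J.
Visit U.
Full post-order sequence: S, D, T, E, K, P, B, M, L, J, U.

M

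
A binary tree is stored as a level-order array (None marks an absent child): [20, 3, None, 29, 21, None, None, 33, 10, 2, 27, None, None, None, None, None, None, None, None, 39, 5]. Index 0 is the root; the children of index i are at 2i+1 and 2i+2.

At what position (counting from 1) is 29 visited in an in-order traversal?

In-order visits the left subtree, then the node, then the right subtree.
At 20: go left to 3.
  At 3: go left to 29.
    At 29: go left to 33.
      33 is a leaf — visit 33.
    Visit 29.
    At 29: go right to 10.
      10 is a leaf — visit 10.
  Visit 3.
  At 3: go right to 21.
    At 21: go left to 2.
      At 2: go left to 39.
        39 is a leaf — visit 39.
      Visit 2.
      At 2: go right to 5.
        5 is a leaf — visit 5.
    Visit 21.
    At 21: go right to 27.
      27 is a leaf — visit 27.
Visit 20.
At 20: no right child.
Full in-order sequence: 33, 29, 10, 3, 39, 2, 5, 21, 27, 20.

2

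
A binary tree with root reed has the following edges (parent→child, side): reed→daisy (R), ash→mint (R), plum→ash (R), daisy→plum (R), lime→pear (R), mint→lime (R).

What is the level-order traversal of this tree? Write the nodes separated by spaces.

reed daisy plum ash mint lime pear

Level-order visits nodes level by level from the root, left to right within each level.
Level 0: reed
Level 1: daisy
Level 2: plum
Level 3: ash
Level 4: mint
Level 5: lime
Level 6: pear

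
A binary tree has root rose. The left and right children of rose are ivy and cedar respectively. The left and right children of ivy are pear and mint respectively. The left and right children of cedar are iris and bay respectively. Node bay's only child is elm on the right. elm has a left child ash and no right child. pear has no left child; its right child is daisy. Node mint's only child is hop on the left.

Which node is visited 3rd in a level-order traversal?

Level-order visits nodes level by level from the root, left to right within each level.
Level 0: rose
Level 1: ivy, cedar
Level 2: pear, mint, iris, bay
Level 3: daisy, hop, elm
Level 4: ash
Full level-order sequence: rose, ivy, cedar, pear, mint, iris, bay, daisy, hop, elm, ash.

cedar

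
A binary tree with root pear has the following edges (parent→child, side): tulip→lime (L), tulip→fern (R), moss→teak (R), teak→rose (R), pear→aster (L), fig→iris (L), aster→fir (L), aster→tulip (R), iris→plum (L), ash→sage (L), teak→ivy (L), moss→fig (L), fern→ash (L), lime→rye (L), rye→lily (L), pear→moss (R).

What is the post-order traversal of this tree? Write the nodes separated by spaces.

fir lily rye lime sage ash fern tulip aster plum iris fig ivy rose teak moss pear

Post-order visits the left subtree, then the right subtree, then the node.
At pear: go left to aster.
  At aster: go left to fir.
    fir is a leaf — visit fir.
  At aster: go right to tulip.
    At tulip: go left to lime.
      At lime: go left to rye.
        At rye: go left to lily.
          lily is a leaf — visit lily.
        At rye: no right child.
        Visit rye.
      At lime: no right child.
      Visit lime.
    At tulip: go right to fern.
      At fern: go left to ash.
        At ash: go left to sage.
          sage is a leaf — visit sage.
        At ash: no right child.
        Visit ash.
      At fern: no right child.
      Visit fern.
    Visit tulip.
  Visit aster.
At pear: go right to moss.
  At moss: go left to fig.
    At fig: go left to iris.
      At iris: go left to plum.
        plum is a leaf — visit plum.
      At iris: no right child.
      Visit iris.
    At fig: no right child.
    Visit fig.
  At moss: go right to teak.
    At teak: go left to ivy.
      ivy is a leaf — visit ivy.
    At teak: go right to rose.
      rose is a leaf — visit rose.
    Visit teak.
  Visit moss.
Visit pear.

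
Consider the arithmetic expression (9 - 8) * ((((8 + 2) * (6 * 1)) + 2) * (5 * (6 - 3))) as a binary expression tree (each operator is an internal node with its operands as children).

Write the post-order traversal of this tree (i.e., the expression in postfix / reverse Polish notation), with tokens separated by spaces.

Post-order on an expression tree gives postfix notation: for each operator, emit left operand, right operand, then the operator.

9 8 - 8 2 + 6 1 * * 2 + 5 6 3 - * * *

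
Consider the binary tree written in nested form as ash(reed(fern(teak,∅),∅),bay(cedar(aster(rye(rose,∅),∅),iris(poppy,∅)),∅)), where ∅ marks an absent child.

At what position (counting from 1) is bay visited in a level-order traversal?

Level-order visits nodes level by level from the root, left to right within each level.
Level 0: ash
Level 1: reed, bay
Level 2: fern, cedar
Level 3: teak, aster, iris
Level 4: rye, poppy
Level 5: rose
Full level-order sequence: ash, reed, bay, fern, cedar, teak, aster, iris, rye, poppy, rose.

3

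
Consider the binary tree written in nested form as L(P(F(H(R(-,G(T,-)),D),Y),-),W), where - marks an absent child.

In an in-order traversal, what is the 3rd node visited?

In-order visits the left subtree, then the node, then the right subtree.
At L: go left to P.
  At P: go left to F.
    At F: go left to H.
      At H: go left to R.
        At R: no left child.
        Visit R.
        At R: go right to G.
          At G: go left to T.
            T is a leaf — visit T.
          Visit G.
          At G: no right child.
      Visit H.
      At H: go right to D.
        D is a leaf — visit D.
    Visit F.
    At F: go right to Y.
      Y is a leaf — visit Y.
  Visit P.
  At P: no right child.
Visit L.
At L: go right to W.
  W is a leaf — visit W.
Full in-order sequence: R, T, G, H, D, F, Y, P, L, W.

G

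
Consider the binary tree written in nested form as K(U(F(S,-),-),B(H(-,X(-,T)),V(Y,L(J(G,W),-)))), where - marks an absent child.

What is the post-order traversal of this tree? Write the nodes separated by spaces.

Post-order visits the left subtree, then the right subtree, then the node.
At K: go left to U.
  At U: go left to F.
    At F: go left to S.
      S is a leaf — visit S.
    At F: no right child.
    Visit F.
  At U: no right child.
  Visit U.
At K: go right to B.
  At B: go left to H.
    At H: no left child.
    At H: go right to X.
      At X: no left child.
      At X: go right to T.
        T is a leaf — visit T.
      Visit X.
    Visit H.
  At B: go right to V.
    At V: go left to Y.
      Y is a leaf — visit Y.
    At V: go right to L.
      At L: go left to J.
        At J: go left to G.
          G is a leaf — visit G.
        At J: go right to W.
          W is a leaf — visit W.
        Visit J.
      At L: no right child.
      Visit L.
    Visit V.
  Visit B.
Visit K.

S F U T X H Y G W J L V B K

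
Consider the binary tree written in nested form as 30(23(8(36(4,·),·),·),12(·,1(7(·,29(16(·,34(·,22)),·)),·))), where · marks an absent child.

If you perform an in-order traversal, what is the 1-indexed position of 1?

12

In-order visits the left subtree, then the node, then the right subtree.
At 30: go left to 23.
  At 23: go left to 8.
    At 8: go left to 36.
      At 36: go left to 4.
        4 is a leaf — visit 4.
      Visit 36.
      At 36: no right child.
    Visit 8.
    At 8: no right child.
  Visit 23.
  At 23: no right child.
Visit 30.
At 30: go right to 12.
  At 12: no left child.
  Visit 12.
  At 12: go right to 1.
    At 1: go left to 7.
      At 7: no left child.
      Visit 7.
      At 7: go right to 29.
        At 29: go left to 16.
          At 16: no left child.
          Visit 16.
          At 16: go right to 34.
            At 34: no left child.
            Visit 34.
            At 34: go right to 22.
              22 is a leaf — visit 22.
        Visit 29.
        At 29: no right child.
    Visit 1.
    At 1: no right child.
Full in-order sequence: 4, 36, 8, 23, 30, 12, 7, 16, 34, 22, 29, 1.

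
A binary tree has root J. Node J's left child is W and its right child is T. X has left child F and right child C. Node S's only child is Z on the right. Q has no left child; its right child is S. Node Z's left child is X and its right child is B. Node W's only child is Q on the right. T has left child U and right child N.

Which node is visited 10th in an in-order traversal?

In-order visits the left subtree, then the node, then the right subtree.
At J: go left to W.
  At W: no left child.
  Visit W.
  At W: go right to Q.
    At Q: no left child.
    Visit Q.
    At Q: go right to S.
      At S: no left child.
      Visit S.
      At S: go right to Z.
        At Z: go left to X.
          At X: go left to F.
            F is a leaf — visit F.
          Visit X.
          At X: go right to C.
            C is a leaf — visit C.
        Visit Z.
        At Z: go right to B.
          B is a leaf — visit B.
Visit J.
At J: go right to T.
  At T: go left to U.
    U is a leaf — visit U.
  Visit T.
  At T: go right to N.
    N is a leaf — visit N.
Full in-order sequence: W, Q, S, F, X, C, Z, B, J, U, T, N.

U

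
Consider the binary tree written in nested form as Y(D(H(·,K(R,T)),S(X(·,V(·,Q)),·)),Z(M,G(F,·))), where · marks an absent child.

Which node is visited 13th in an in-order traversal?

F

In-order visits the left subtree, then the node, then the right subtree.
At Y: go left to D.
  At D: go left to H.
    At H: no left child.
    Visit H.
    At H: go right to K.
      At K: go left to R.
        R is a leaf — visit R.
      Visit K.
      At K: go right to T.
        T is a leaf — visit T.
  Visit D.
  At D: go right to S.
    At S: go left to X.
      At X: no left child.
      Visit X.
      At X: go right to V.
        At V: no left child.
        Visit V.
        At V: go right to Q.
          Q is a leaf — visit Q.
    Visit S.
    At S: no right child.
Visit Y.
At Y: go right to Z.
  At Z: go left to M.
    M is a leaf — visit M.
  Visit Z.
  At Z: go right to G.
    At G: go left to F.
      F is a leaf — visit F.
    Visit G.
    At G: no right child.
Full in-order sequence: H, R, K, T, D, X, V, Q, S, Y, M, Z, F, G.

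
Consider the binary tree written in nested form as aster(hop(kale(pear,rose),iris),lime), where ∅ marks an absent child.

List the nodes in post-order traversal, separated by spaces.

pear rose kale iris hop lime aster

Post-order visits the left subtree, then the right subtree, then the node.
At aster: go left to hop.
  At hop: go left to kale.
    At kale: go left to pear.
      pear is a leaf — visit pear.
    At kale: go right to rose.
      rose is a leaf — visit rose.
    Visit kale.
  At hop: go right to iris.
    iris is a leaf — visit iris.
  Visit hop.
At aster: go right to lime.
  lime is a leaf — visit lime.
Visit aster.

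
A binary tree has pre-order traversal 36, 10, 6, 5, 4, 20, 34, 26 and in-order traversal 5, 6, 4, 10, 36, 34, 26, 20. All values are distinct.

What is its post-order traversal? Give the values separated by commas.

5, 4, 6, 10, 26, 34, 20, 36

The first element of pre-order is the root; it splits in-order into left and right subtrees.
Root 36: left subtree has 4 nodes {5, 6, 4, 10}, right has 3 {34, 26, 20}.
  Root 10: left subtree has 3 nodes {5, 6, 4}, right has 0 { }.
    Root 6: left subtree has 1 node {5}, right has 1 {4}.
  Root 20: left subtree has 2 nodes {34, 26}, right has 0 { }.
    Root 34: left subtree has 0 nodes { }, right has 1 {26}.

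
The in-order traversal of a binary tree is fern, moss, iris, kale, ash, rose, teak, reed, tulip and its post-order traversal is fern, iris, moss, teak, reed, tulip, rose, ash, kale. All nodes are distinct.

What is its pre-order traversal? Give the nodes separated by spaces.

kale moss fern iris ash rose tulip reed teak

The last element of post-order is the root; it splits in-order into left and right subtrees.
Root kale: left subtree has 3 nodes {fern, moss, iris}, right has 5 {ash, rose, teak, reed, tulip}.
  Root moss: left subtree has 1 node {fern}, right has 1 {iris}.
  Root ash: left subtree has 0 nodes { }, right has 4 {rose, teak, reed, tulip}.
    Root rose: left subtree has 0 nodes { }, right has 3 {teak, reed, tulip}.
      Root tulip: left subtree has 2 nodes {teak, reed}, right has 0 { }.
        Root reed: left subtree has 1 node {teak}, right has 0 { }.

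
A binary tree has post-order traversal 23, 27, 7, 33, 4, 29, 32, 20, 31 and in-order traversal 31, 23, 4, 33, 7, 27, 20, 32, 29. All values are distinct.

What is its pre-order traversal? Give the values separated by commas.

31, 20, 4, 23, 33, 7, 27, 32, 29

The last element of post-order is the root; it splits in-order into left and right subtrees.
Root 31: left subtree has 0 nodes { }, right has 8 {23, 4, 33, 7, 27, 20, 32, 29}.
  Root 20: left subtree has 5 nodes {23, 4, 33, 7, 27}, right has 2 {32, 29}.
    Root 4: left subtree has 1 node {23}, right has 3 {33, 7, 27}.
      Root 33: left subtree has 0 nodes { }, right has 2 {7, 27}.
        Root 7: left subtree has 0 nodes { }, right has 1 {27}.
    Root 32: left subtree has 0 nodes { }, right has 1 {29}.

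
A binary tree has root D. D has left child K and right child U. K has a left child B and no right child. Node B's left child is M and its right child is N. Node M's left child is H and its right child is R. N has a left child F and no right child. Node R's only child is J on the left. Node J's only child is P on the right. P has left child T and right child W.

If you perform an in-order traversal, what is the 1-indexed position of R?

7

In-order visits the left subtree, then the node, then the right subtree.
At D: go left to K.
  At K: go left to B.
    At B: go left to M.
      At M: go left to H.
        H is a leaf — visit H.
      Visit M.
      At M: go right to R.
        At R: go left to J.
          At J: no left child.
          Visit J.
          At J: go right to P.
            At P: go left to T.
              T is a leaf — visit T.
            Visit P.
            At P: go right to W.
              W is a leaf — visit W.
        Visit R.
        At R: no right child.
    Visit B.
    At B: go right to N.
      At N: go left to F.
        F is a leaf — visit F.
      Visit N.
      At N: no right child.
  Visit K.
  At K: no right child.
Visit D.
At D: go right to U.
  U is a leaf — visit U.
Full in-order sequence: H, M, J, T, P, W, R, B, F, N, K, D, U.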